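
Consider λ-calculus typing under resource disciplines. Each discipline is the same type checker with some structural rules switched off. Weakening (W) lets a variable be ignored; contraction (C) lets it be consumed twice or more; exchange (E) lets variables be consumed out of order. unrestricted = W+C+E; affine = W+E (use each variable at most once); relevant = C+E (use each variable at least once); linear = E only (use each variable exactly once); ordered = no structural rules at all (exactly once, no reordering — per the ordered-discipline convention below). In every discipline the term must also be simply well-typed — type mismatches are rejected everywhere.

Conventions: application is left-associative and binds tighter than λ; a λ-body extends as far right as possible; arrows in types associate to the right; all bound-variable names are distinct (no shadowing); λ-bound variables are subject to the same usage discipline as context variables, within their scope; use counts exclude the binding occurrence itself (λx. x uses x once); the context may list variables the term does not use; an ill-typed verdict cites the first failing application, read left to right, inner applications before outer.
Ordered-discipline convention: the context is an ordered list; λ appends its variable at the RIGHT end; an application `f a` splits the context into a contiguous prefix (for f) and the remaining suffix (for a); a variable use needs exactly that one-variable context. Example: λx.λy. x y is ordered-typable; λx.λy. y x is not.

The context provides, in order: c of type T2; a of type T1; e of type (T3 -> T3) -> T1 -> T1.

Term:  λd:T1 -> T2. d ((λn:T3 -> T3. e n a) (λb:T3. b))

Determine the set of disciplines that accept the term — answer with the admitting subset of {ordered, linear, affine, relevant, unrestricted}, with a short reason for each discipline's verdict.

accepted by: affine, unrestricted
use counts: c ×0, a ×1, e ×1, d (λ-bound) ×1, n (λ-bound) ×1, b (λ-bound) ×1
uses in reading order: d, e, n, a, b
typing: ✓ — (T1 -> T2) -> T2
ordered: ✗, c never used (weakening)
linear: ✗, c never used (weakening)
affine: ✓, at most one use each (c, a, e, d, n, b)
relevant: ✗, c never used (weakening)
unrestricted: ✓, type-checks ((T1 -> T2) -> T2) and nothing is barred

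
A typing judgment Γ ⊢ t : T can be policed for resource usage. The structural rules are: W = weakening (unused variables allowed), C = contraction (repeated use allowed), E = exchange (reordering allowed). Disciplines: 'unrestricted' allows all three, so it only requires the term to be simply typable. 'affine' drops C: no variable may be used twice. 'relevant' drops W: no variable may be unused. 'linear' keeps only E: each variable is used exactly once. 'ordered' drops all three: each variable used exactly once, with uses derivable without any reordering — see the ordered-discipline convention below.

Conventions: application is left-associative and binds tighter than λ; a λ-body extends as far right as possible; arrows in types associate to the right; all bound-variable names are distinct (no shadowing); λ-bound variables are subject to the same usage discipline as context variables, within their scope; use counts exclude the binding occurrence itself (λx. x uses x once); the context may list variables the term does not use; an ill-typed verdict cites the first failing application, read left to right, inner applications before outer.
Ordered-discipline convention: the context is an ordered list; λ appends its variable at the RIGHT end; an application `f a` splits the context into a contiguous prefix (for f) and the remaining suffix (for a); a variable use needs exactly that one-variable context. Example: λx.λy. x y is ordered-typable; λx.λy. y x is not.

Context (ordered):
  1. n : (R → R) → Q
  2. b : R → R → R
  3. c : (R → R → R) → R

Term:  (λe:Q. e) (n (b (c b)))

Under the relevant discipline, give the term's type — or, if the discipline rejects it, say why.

term : Q
variable uses: n=1, b=2, c=1, e (λ-bound)=1
left-to-right use order: e, n, b, c, b
typing: ✓ — Q
all disciplines: ordered ✗ | linear ✗ | affine ✗ | relevant ✓ | unrestricted ✓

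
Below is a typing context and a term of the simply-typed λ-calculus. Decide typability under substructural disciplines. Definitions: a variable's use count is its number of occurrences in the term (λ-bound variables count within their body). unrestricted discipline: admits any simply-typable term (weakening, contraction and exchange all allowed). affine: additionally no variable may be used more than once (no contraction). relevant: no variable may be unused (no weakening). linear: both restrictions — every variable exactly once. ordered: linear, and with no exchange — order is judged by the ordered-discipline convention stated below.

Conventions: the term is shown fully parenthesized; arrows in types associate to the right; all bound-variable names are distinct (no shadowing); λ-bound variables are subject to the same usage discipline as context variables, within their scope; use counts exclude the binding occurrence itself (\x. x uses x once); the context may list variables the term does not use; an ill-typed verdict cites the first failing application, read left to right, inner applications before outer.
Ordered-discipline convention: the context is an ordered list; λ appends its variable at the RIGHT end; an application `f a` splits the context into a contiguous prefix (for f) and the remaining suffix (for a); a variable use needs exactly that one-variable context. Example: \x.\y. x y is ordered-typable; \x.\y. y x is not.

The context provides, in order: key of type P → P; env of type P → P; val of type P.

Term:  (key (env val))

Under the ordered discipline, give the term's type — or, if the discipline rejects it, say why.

term : P
use counts: key: 1×; env: 1×; val: 1×
left-to-right use order: key, env, val
typing: ✓ — P
all disciplines: ordered ✓ | linear ✓ | affine ✓ | relevant ✓ | unrestricted ✓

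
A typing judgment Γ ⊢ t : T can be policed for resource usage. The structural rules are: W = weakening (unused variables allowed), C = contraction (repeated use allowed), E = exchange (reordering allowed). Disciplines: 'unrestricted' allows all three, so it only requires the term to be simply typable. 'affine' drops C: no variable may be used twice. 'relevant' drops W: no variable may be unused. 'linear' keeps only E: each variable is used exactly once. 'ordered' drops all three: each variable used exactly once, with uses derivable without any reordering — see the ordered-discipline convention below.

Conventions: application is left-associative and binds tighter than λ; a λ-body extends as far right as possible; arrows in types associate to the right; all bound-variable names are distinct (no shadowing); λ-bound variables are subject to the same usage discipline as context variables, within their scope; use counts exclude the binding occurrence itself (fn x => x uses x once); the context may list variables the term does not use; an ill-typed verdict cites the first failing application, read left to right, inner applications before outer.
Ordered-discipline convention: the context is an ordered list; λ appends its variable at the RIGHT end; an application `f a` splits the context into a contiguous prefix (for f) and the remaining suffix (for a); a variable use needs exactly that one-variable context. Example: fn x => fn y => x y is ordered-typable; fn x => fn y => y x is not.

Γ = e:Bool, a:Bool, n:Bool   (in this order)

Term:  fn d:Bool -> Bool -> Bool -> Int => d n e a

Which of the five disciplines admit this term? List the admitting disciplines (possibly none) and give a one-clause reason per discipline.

admitting disciplines: linear, affine, relevant, unrestricted
counts: e: 1; a: 1; n: 1; d (λ-bound): 1
uses in reading order: d, n, e, a
typing: well-typed at (Bool -> Bool -> Bool -> Int) -> Int
ordered: ✗, use order d, n, e, a needs exchange
linear: ✓, exactly-once usage across e, a, n, d
affine: ✓, none of e, a, n, d used more than once
relevant: ✓, at least one use each (e, a, n, d)
unrestricted: ✓, type-checks ((Bool -> Bool -> Bool -> Int) -> Int) and nothing is barred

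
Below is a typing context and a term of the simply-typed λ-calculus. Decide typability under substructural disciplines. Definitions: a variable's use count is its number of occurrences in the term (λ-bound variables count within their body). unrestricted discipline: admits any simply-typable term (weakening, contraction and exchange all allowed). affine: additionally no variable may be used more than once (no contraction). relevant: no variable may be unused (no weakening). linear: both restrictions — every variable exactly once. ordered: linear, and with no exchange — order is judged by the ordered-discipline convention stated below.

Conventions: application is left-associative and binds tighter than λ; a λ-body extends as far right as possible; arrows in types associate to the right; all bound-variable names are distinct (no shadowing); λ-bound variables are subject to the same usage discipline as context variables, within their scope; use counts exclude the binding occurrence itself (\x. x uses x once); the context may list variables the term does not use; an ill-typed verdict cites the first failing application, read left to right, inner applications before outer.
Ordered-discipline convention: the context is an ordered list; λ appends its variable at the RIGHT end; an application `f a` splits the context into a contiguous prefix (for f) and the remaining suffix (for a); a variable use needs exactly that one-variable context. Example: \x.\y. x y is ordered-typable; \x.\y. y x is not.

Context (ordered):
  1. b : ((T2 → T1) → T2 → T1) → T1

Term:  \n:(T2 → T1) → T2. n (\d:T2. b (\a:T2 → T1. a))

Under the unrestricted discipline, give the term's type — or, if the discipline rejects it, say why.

term : ((T2 → T1) → T2) → T2
use counts: b: 1, n [bound]: 1, d [bound]: 0, a [bound]: 1
order of uses: n, b, a
typing: ✓ — ((T2 → T1) → T2) → T2
summary: ordered ✗, linear ✗, affine ✓, relevant ✗, unrestricted ✓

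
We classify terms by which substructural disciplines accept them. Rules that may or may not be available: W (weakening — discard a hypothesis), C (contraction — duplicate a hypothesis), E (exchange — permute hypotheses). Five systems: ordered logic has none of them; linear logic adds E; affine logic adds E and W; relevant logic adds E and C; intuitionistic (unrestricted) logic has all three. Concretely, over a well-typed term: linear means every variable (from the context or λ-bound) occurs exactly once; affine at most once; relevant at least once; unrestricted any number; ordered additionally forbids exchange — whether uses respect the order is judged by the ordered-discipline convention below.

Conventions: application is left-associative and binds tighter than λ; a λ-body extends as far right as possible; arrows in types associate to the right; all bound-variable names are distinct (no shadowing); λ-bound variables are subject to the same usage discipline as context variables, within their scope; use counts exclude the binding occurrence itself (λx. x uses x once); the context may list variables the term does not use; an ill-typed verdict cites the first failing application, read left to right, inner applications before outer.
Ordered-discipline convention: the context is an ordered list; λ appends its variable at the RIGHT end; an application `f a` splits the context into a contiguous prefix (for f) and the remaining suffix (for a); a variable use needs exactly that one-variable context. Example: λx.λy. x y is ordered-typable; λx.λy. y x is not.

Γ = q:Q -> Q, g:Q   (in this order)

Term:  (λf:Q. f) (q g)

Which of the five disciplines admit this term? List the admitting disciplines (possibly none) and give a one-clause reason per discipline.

admitted in: ordered, linear, affine, relevant, unrestricted
use counts: q: 1×, g: 1×, f [bound]: 1×
uses in reading order: f, q, g
typing: the term checks, with type Q
ordered: ✓ — single-use (q, g, f), ordered derivation ok
linear: ✓ — exactly-once usage across q, g, f
affine: ✓ — none of q, g, f used more than once
relevant: ✓ — none of q, g, f goes unused
unrestricted: ✓ — well-typed at Q; no restrictions here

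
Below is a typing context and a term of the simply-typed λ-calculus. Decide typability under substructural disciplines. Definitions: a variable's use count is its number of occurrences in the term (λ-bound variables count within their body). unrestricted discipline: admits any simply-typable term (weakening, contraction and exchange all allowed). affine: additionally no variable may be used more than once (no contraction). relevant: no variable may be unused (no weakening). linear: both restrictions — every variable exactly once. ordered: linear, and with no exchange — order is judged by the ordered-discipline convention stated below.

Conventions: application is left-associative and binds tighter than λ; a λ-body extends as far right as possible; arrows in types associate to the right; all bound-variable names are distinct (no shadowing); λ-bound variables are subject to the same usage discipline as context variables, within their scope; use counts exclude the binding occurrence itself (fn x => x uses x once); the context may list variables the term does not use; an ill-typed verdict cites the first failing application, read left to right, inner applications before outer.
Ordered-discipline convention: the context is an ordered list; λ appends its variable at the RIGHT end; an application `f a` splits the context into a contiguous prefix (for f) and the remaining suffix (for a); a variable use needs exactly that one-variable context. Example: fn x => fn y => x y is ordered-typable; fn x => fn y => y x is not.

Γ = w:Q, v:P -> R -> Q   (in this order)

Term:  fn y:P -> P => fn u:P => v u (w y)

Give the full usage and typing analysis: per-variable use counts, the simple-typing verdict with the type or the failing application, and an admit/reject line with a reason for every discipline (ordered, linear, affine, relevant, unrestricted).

variable uses: w=1; v=1; y (λ-bound)=1; u (λ-bound)=1
uses in reading order: v, u, w, y
typing: ill-typed: non-function type Q applied to an argument
ordered: ✗ — a type mismatch blocks all five
linear: ✗ — the type mismatch rejects it
affine: ✗ — not simply typable
relevant: ✗ — fails simple typing
unrestricted: ✗ — a type mismatch blocks all five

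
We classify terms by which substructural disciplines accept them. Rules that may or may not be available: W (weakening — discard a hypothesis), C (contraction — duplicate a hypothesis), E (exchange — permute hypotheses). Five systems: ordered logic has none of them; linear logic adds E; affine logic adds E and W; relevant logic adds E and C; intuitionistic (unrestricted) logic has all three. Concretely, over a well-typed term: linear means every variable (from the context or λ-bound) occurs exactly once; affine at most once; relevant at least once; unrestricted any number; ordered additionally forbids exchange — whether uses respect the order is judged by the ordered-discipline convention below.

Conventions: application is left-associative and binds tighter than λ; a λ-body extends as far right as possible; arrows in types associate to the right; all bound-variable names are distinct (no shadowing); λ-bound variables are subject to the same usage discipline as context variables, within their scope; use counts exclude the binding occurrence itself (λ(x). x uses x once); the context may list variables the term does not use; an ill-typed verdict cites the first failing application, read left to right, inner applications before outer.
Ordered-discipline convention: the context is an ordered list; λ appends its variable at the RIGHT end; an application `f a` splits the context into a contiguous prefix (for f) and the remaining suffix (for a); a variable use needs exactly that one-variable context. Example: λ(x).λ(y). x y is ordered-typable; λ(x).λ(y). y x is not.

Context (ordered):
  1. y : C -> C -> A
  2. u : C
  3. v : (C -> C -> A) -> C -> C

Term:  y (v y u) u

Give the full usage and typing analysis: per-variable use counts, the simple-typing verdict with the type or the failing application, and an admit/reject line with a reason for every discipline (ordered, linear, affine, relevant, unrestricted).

counts: y ×2; u ×2; v ×1
order of uses: y, v, y, u, u
typing: well-typed — term : A
ordered: ✗ — y ×2, u ×2 used more than once (contraction)
linear: ✗ — y ×2, u ×2 used more than once (contraction)
affine: ✗ — y ×2, u ×2 used more than once (contraction)
relevant: ✓ — y, u, v: all used, weakening unneeded
unrestricted: ✓ — typability at A is all that's needed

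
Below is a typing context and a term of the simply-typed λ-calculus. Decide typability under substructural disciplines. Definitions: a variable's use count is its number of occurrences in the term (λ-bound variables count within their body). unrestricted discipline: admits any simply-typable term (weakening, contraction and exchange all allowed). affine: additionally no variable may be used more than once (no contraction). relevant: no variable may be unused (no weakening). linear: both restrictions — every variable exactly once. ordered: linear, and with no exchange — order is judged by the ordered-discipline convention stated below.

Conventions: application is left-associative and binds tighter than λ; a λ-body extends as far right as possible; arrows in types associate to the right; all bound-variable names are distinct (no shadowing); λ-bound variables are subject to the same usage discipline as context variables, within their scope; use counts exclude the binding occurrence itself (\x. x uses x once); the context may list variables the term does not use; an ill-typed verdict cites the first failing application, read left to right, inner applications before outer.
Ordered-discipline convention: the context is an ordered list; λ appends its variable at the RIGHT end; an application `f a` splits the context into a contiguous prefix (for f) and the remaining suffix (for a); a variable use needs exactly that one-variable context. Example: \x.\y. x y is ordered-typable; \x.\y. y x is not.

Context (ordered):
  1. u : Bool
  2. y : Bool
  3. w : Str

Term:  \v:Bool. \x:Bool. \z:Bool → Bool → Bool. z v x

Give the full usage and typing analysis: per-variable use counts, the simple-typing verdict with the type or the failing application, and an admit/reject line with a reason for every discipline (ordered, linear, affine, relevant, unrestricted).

usage: u=0; y=0; w=0; v [bound]=1; x [bound]=1; z [bound]=1
uses in reading order: z, v, x
typing: well-typed — term : Bool → Bool → (Bool → Bool → Bool) → Bool
ordered: ✗ — unused: u, y, w — weakening required
linear: ✗ — unused: u, y, w — weakening required
affine: ✓ — no duplicate uses among u, y, w, v, x, z
relevant: ✗ — unused: u, y, w — weakening required
unrestricted: ✓ — type-checks (Bool → Bool → (Bool → Bool → Bool) → Bool) and nothing is barred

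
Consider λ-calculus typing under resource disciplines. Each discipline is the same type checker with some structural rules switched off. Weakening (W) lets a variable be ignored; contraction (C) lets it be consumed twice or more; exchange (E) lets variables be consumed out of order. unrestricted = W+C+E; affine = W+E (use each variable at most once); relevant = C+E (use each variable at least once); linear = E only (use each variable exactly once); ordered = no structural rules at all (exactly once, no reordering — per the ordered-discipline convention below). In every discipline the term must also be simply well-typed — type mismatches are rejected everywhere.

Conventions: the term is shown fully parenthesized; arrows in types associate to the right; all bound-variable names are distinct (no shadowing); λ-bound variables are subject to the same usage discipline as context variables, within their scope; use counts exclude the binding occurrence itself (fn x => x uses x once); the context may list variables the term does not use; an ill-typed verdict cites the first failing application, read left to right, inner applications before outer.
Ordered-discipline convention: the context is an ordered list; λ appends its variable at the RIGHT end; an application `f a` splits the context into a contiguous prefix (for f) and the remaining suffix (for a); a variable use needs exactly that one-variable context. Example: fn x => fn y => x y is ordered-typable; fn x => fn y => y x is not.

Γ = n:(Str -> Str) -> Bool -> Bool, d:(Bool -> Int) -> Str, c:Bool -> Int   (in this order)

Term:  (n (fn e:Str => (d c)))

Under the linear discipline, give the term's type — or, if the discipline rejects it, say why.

not well-typed under linear — unused: e — weakening required
use counts: n=1, d=1, c=1, e [bound]=0
order of uses: n, d, c
typing: well-typed — term : Bool -> Bool
summary: ordered ✗; linear ✗; affine ✓; relevant ✗; unrestricted ✓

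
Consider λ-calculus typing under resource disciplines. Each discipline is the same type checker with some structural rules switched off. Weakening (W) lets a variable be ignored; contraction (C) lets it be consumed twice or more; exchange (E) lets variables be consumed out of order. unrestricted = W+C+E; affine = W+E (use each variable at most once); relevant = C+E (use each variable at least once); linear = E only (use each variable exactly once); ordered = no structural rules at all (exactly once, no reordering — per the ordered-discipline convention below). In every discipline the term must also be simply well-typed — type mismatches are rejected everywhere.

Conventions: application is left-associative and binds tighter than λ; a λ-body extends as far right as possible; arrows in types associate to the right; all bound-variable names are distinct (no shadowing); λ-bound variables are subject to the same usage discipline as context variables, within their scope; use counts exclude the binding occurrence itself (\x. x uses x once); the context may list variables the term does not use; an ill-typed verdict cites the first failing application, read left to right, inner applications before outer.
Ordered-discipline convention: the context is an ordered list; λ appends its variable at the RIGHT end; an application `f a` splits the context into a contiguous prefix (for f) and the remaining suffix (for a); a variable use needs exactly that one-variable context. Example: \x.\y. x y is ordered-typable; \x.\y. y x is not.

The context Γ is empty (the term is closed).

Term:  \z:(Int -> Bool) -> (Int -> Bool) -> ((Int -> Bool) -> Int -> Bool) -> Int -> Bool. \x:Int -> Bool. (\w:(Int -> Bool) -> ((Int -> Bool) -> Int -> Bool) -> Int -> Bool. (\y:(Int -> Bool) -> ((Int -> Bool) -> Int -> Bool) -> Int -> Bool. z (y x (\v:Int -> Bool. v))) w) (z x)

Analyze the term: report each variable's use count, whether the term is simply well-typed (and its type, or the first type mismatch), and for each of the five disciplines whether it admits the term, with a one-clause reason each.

usage: z (λ-bound): 2; x (λ-bound): 2; w (λ-bound): 1; y (λ-bound): 1; v (λ-bound): 1
uses in reading order: z, y, x, v, w, z, x
typing: ✓ — ((Int -> Bool) -> (Int -> Bool) -> ((Int -> Bool) -> Int -> Bool) -> Int -> Bool) -> (Int -> Bool) -> (Int -> Bool) -> ((Int -> Bool) -> Int -> Bool) -> Int -> Bool
ordered ✗ (z ×2, x ×2 used more than once (contraction))
linear ✗ (z ×2, x ×2 used more than once (contraction))
affine ✗ (z ×2, x ×2 used more than once (contraction))
relevant ✓ (at least one use each (z, x, w, y, v))
unrestricted ✓ (simply typable at ((Int -> Bool) -> (Int -> Bool) -> ((Int -> Bool) -> Int -> Bool) -> Int -> Bool) -> (Int -> Bool) -> (Int -> Bool) -> ((Int -> Bool) -> Int -> Bool) -> Int -> Bool; W, C, E all held)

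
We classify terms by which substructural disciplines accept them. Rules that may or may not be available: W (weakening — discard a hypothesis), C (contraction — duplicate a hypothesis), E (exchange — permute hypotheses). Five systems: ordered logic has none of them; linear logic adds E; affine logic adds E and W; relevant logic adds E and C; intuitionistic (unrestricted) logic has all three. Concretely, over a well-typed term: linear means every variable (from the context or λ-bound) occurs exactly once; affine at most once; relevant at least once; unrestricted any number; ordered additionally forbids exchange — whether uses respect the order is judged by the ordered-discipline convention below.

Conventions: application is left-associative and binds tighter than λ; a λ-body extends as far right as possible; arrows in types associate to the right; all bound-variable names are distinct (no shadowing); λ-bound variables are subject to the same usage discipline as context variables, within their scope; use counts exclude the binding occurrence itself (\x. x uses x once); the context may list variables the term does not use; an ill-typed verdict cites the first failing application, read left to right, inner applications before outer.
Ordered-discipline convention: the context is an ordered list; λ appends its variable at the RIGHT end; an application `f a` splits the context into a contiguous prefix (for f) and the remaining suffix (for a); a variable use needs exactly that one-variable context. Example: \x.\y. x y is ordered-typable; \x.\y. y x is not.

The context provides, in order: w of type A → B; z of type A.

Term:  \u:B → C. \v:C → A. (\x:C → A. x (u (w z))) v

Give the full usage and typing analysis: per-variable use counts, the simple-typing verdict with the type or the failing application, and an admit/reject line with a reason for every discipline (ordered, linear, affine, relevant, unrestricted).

counts: w: 1; z: 1; u [bound]: 1; v [bound]: 1; x [bound]: 1
left-to-right use order: x, u, w, z, v
typing: well-typed — term : (B → C) → (C → A) → A
ordered: ✗ — use order x, u, w, z, v needs exchange
linear: ✓ — single use per variable (w, z, u, v, x)
affine: ✓ — w, z, u, v, x: no repeats, contraction unneeded
relevant: ✓ — w, z, u, v, x: all used, weakening unneeded
unrestricted: ✓ — typability at (B → C) → (C → A) → A is all that's needed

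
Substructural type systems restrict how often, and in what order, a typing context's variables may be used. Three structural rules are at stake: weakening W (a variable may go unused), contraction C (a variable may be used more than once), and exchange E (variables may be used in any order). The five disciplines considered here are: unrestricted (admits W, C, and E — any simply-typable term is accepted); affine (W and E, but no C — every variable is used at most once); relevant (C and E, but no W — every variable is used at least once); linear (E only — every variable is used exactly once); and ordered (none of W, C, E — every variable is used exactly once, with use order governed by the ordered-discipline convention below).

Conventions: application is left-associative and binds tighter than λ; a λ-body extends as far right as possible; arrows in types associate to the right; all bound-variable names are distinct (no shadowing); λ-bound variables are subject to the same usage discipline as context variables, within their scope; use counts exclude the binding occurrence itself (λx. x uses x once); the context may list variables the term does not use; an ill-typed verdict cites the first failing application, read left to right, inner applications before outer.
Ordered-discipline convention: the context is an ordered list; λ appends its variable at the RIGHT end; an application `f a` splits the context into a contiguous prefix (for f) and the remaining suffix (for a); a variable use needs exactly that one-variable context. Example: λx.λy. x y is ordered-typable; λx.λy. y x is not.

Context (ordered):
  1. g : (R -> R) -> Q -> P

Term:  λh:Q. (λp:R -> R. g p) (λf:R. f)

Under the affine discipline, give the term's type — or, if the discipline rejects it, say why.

term : Q -> Q -> P
usage: g: 1; h (λ-bound): 0; p (λ-bound): 1; f (λ-bound): 1
uses in reading order: g, p, f
typing: well-typed — term : Q -> Q -> P
all disciplines: ordered ✗; linear ✗; affine ✓; relevant ✗; unrestricted ✓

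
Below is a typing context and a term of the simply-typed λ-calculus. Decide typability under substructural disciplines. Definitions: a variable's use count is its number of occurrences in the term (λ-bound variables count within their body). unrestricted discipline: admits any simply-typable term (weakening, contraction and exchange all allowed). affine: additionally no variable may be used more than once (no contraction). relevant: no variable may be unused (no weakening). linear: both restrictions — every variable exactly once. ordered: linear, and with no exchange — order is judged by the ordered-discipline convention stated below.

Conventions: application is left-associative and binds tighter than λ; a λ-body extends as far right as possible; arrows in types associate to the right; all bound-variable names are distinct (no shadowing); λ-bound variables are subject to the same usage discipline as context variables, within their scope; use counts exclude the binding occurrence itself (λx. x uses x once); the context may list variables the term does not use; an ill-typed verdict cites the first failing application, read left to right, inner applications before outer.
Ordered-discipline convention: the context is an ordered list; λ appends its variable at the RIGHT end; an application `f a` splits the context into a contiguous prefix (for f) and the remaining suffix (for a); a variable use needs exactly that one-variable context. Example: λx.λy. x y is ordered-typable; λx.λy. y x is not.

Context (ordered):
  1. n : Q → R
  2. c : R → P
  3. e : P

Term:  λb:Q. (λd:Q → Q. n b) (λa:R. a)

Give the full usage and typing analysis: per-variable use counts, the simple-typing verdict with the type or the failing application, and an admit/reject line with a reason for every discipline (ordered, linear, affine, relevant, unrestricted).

variable uses: n=1, c=0, e=0, b (bound)=1, d (bound)=0, a (bound)=1
order of uses: n, b, a
typing: ill-typed: argument of type R → R where Q → Q is required
ordered: ✗ — the type mismatch rejects it
linear: ✗ — not simply typable
affine: ✗ — fails simple typing
relevant: ✗ — a type mismatch blocks all five
unrestricted: ✗ — the type mismatch rejects it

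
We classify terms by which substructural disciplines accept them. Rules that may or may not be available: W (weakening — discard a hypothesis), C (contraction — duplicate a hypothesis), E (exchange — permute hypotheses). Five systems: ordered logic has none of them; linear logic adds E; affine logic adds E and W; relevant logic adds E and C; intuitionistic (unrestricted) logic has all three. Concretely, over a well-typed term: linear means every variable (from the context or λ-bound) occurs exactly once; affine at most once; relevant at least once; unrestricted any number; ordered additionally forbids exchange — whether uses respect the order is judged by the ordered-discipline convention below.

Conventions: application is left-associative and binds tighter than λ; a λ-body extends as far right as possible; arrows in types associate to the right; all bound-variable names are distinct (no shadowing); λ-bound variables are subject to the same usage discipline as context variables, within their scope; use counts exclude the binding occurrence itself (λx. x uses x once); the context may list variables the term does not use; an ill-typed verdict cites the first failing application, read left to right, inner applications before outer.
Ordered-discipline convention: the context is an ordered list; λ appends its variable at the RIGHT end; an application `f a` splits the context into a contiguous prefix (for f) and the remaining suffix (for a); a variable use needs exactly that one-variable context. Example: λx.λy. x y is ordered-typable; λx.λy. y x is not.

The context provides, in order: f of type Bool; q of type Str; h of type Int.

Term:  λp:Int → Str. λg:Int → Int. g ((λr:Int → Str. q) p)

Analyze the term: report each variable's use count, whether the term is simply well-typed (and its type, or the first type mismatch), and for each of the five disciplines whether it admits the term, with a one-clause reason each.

variable uses: f: 0×; q: 1×; h: 0×; p (bound): 1×; g (bound): 1×; r (bound): 0×
left-to-right use order: g, q, p
typing: ill-typed: argument of type Str where Int is required
ordered: ✗ — not simply typable
linear: ✗ — fails simple typing
affine: ✗ — a type mismatch blocks all five
relevant: ✗ — the type mismatch rejects it
unrestricted: ✗ — not simply typable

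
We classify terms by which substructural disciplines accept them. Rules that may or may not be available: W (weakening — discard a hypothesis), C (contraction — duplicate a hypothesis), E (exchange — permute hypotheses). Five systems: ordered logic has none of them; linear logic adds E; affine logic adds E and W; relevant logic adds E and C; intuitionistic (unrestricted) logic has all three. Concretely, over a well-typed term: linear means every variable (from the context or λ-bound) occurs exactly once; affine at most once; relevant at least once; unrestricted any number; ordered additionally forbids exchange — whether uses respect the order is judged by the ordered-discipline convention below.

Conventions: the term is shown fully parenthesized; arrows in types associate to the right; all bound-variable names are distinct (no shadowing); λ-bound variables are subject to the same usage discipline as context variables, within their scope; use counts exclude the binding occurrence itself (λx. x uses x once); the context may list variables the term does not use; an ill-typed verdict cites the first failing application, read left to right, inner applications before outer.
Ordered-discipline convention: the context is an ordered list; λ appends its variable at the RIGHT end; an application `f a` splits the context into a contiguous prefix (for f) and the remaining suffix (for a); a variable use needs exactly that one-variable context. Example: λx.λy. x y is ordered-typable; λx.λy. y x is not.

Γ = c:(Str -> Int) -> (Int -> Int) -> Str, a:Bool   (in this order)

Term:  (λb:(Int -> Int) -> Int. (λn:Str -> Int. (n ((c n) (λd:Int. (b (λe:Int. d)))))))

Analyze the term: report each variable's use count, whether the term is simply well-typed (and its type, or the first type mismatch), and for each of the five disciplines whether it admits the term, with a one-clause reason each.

use counts: c=1; a=0; b (bound)=1; n (bound)=2; d (bound)=1; e (bound)=0
order of uses: n, c, n, b, d
typing: well-typed at ((Int -> Int) -> Int) -> (Str -> Int) -> Int
ordered: ✗, n ×2 used more than once (contraction); needs weakening: a, e unused
linear: ✗, n ×2 used more than once (contraction); needs weakening: a, e unused
affine: ✗, n ×2 used more than once (contraction)
relevant: ✗, needs weakening: a, e unused
unrestricted: ✓, simply typable at ((Int -> Int) -> Int) -> (Str -> Int) -> Int; W, C, E all held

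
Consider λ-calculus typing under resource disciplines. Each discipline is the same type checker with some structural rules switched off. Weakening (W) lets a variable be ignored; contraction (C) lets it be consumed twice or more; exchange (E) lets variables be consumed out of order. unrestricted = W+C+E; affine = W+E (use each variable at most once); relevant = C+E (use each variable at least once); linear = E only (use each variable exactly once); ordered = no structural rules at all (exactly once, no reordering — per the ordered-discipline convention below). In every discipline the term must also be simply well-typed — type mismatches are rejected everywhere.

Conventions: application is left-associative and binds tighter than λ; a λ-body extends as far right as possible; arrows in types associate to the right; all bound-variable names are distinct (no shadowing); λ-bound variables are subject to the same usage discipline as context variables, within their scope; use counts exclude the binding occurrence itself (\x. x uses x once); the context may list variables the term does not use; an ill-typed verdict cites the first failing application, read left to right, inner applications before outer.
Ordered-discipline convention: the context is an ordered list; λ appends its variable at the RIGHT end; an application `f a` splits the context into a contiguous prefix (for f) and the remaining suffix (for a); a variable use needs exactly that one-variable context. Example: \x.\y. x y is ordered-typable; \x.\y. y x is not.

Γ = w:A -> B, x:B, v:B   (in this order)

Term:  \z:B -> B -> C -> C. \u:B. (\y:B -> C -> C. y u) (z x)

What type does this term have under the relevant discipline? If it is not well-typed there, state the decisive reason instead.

not well-typed under relevant — unused: w, v — weakening required
use counts: w: 0, x: 1, v: 0, z (λ-bound): 1, u (λ-bound): 1, y (λ-bound): 1
left-to-right use order: y, u, z, x
typing: well-typed — term : (B -> B -> C -> C) -> B -> C -> C
all disciplines: ordered ✗, linear ✗, affine ✓, relevant ✗, unrestricted ✓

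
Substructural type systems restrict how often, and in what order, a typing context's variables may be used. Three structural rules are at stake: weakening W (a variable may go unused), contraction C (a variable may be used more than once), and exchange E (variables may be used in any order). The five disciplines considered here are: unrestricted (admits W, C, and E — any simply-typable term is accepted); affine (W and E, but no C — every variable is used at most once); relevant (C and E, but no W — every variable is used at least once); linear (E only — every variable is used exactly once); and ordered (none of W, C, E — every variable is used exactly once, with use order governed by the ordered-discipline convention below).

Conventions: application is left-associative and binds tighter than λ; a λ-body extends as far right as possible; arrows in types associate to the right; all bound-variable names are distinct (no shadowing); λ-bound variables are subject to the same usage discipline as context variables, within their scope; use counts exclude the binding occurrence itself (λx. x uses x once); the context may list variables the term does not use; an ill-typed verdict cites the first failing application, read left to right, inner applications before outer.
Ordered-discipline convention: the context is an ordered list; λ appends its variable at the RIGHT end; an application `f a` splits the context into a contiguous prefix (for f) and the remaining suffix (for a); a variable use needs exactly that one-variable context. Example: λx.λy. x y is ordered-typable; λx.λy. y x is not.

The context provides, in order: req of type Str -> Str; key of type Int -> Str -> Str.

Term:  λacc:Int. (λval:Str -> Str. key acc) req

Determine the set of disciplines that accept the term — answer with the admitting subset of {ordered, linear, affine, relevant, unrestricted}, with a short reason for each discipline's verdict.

admitted by: affine, unrestricted
counts: req ×1; key ×1; acc (bound) ×1; val (bound) ×0
order of uses: key, acc, req
typing: the term checks, with type Int -> Str -> Str
ordered ✗ (unused: val — weakening required)
linear ✗ (unused: val — weakening required)
affine ✓ (none of req, key, acc, val used more than once)
relevant ✗ (unused: val — weakening required)
unrestricted ✓ (typability at Int -> Str -> Str is all that's needed)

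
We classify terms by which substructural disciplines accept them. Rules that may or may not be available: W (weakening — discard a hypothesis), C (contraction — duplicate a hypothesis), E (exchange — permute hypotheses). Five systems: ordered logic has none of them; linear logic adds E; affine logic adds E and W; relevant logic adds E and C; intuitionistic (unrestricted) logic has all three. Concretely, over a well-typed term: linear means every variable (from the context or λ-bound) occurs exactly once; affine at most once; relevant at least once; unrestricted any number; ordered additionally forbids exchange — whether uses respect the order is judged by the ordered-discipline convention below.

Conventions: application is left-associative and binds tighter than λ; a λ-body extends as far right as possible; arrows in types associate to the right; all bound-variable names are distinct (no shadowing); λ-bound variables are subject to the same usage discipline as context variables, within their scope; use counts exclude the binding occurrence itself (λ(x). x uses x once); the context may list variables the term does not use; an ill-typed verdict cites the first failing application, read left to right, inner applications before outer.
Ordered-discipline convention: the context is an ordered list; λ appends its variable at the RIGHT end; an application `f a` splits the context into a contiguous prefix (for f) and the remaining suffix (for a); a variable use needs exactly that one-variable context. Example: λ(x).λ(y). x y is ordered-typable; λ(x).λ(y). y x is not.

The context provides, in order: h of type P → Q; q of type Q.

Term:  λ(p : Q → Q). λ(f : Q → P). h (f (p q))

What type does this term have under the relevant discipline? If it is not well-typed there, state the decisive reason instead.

term : (Q → Q) → (Q → P) → Q
counts: h ×1; q ×1; p [bound] ×1; f [bound] ×1
order of uses: h, f, p, q
typing: ✓ — (Q → Q) → (Q → P) → Q
per-discipline verdicts: ordered ✗, linear ✓, affine ✓, relevant ✓, unrestricted ✓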